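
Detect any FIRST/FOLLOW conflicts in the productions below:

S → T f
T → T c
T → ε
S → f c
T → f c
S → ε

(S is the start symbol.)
A FIRST/FOLLOW conflict occurs when a non-terminal N has a nullable alternative N → β (β ⇒* ε) and another alternative N → α with FIRST(α) ∩ FOLLOW(N) ≠ ∅: on such a lookahead the parser cannot decide between expanding α and letting N vanish via β.

Nullable non-terminals: S, T.
FIRST sets used below: FIRST(T) = { 'c', 'f', ε }

S: nullable alternative(s) S → ε; FOLLOW(S) = { $ }
  S → T f: FIRST \ {ε} = { 'c', 'f' } — disjoint from FOLLOW(S)
  S → f c: FIRST \ {ε} = { 'f' } — disjoint from FOLLOW(S)
  S → ε: FIRST \ {ε} = { } — this is the only nullable alternative, skip

T: nullable alternative(s) T → ε; FOLLOW(T) = { 'c', 'f' }
  T → T c: FIRST \ {ε} = { 'c', 'f' } — overlaps FOLLOW(T) on { 'c', 'f' }: CONFLICT
  T → ε: FIRST \ {ε} = { } — this is the only nullable alternative, skip
  T → f c: FIRST \ {ε} = { 'f' } — overlaps FOLLOW(T) on { 'f' }: CONFLICT

So the grammar has 2 FIRST/FOLLOW conflicts (marked CONFLICT above).

Answer: Yes. T → T c with FOLLOW(T) on { 'c', 'f' }; T → f c with FOLLOW(T) on { 'f' }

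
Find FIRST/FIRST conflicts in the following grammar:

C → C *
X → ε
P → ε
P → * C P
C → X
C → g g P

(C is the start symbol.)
FIRST sets of the non-terminals at (or reachable through a nullable prefix from) the front of some alternative:
  FIRST(C) = { '*', 'g', ε }
  FIRST(X) = { ε }

Productions for C:
  C → C *: FIRST = { '*', 'g' }
  C → X: FIRST = { ε }
  C → g g P: FIRST = { 'g' }
Productions for P:
  P → ε: FIRST = { ε }
  P → * C P: FIRST = { '*' }
X has only one production, so no FIRST/FIRST conflict is possible there.

Conflict for C: C → C * and C → g g P
  Overlap: { 'g' }

Answer: Yes. C → C '*' / C → g g P on { 'g' }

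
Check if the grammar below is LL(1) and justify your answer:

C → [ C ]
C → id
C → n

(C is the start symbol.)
For C:
  PREDICT(C → '[' C ']') = { '[' }
  PREDICT(C → id) = { 'id' }
  PREDICT(C → n) = { 'n' }

All predict sets are disjoint. The grammar IS LL(1).

Answer: Yes, the grammar is LL(1).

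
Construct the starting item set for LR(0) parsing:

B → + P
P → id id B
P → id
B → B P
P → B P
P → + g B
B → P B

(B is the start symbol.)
{ [B → . + P], [B → . B P], [B → . P B], [B' → . B], [P → . + g B], [P → . B P], [P → . id id B], [P → . id] }

First, augment the grammar with B' → B
I₀ = CLOSURE({ [B' → . B] }):
  [B' → . B] has the dot before B: add [B → . + P], [B → . B P], [B → . P B]
  [B → . P B] has the dot before P: add [P → . id id B], [P → . id], [P → . B P], [P → . + g B]
No further items can be added.

I₀ = { [B → . + P], [B → . B P], [B → . P B], [B' → . B], [P → . + g B], [P → . B P], [P → . id id B], [P → . id] }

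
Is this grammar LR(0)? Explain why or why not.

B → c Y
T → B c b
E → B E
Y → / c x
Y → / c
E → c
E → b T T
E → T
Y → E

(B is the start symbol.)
No. Shift-reduce conflict between [E → c .] and [B → . c Y]

Augment with B' → B and build the canonical LR(0) collection (I0 = CLOSURE({[B' → . B]}), then GOTO on every symbol after a dot until no new states appear). It has 20 states:
  I0: { [B → . c Y], [B' → . B] }  — shift
  I1: { [B' → B .] }  — accept
  I2: { [B → . c Y], [B → c . Y], [E → . B E], [E → . T], [E → . b T T], [E → . c], [T → . B c b], [Y → . / c x], [Y → . / c], [Y → . E] }  — shift
  I3: { [Y → / . c x], [Y → / . c] }  — shift
  I4: { [B → . c Y], [E → . B E], [E → . T], [E → . b T T], [E → . c], [E → B . E], [T → . B c b], [T → B . c b] }  — shift
  I5: { [Y → E .] }  — reduce
  I6: { [E → T .] }  — reduce
  I7: { [B → c Y .] }  — reduce
  I8: { [B → . c Y], [E → b . T T], [T → . B c b] }  — shift
  I9: { [B → . c Y], [B → c . Y], [E → . B E], [E → . T], [E → . b T T], [E → . c], [E → c .], [T → . B c b], [Y → . / c x], [Y → . / c], [Y → . E] }  — shift, reduce
  I10: { [T → B . c b] }  — shift
  I11: { [B → . c Y], [E → b T . T], [T → . B c b] }  — shift
  I12: { [E → b T T .] }  — reduce
  I13: { [T → B c . b] }  — shift
  I14: { [T → B c b .] }  — reduce
  I15: { [E → B E .] }  — reduce
  I16: { [B → . c Y], [B → c . Y], [E → . B E], [E → . T], [E → . b T T], [E → . c], [E → c .], [T → . B c b], [T → B c . b], [Y → . / c x], [Y → . / c], [Y → . E] }  — shift, reduce
  I17: { [B → . c Y], [E → b . T T], [T → . B c b], [T → B c b .] }  — shift, reduce
  I18: { [Y → / c . x], [Y → / c .] }  — shift, reduce
  I19: { [Y → / c x .] }  — reduce

Conflict in state I9:
  Shift-reduce conflict between [E → c .] and [B → . c Y]
So the grammar is NOT LR(0).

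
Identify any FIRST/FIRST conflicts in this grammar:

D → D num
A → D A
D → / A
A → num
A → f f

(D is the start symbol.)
Yes. D → D num / D → '/' A on { '/' }

A FIRST/FIRST conflict occurs when two productions N → α and N → β for the same non-terminal have FIRST(α) ∩ FIRST(β) ≠ ∅ (with ε ∈ FIRST of a nullable right-hand side, so two nullable alternatives also conflict).

FIRST sets of the non-terminals at (or reachable through a nullable prefix from) the front of some alternative:
  FIRST(D) = { '/' }

Productions for D:
  D → D num: FIRST = { '/' }
  D → / A: FIRST = { '/' }
Productions for A:
  A → D A: FIRST = { '/' }
  A → num: FIRST = { 'num' }
  A → f f: FIRST = { 'f' }

Conflict for D: D → D num and D → / A
  Overlap: { '/' }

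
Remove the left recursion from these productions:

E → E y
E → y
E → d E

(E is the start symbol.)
E → y E'
E → d E E'
E' → y E'
E' → ε

E is directly left-recursive. The standard transformation for
  A → A α₁ | ... | A α_m | β₁ | ... | β_n
is
  A  → β₁ A' | ... | β_n A'
  A' → α₁ A' | ... | α_m A' | ε

E → y becomes E → y E'
E → d E becomes E → d E E'
E → E y becomes E' → y E'
Add E' → ε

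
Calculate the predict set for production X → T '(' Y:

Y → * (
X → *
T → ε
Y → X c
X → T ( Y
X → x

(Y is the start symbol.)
{ '(' }

PREDICT(X → T '(' Y) = (FIRST(RHS) \ {ε}) ∪ (FOLLOW(X) if ε ∈ FIRST(RHS), i.e. RHS ⇒* ε)
FIRST(T) = { ε }
FIRST(T '(' Y) = { '(' }
ε ∉ FIRST(T '(' Y), so FOLLOW(X) is not added.
PREDICT(X → T '(' Y) = { '(' }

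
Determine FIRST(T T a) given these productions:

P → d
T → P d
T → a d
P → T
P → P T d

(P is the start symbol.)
{ 'a', 'd' }

FIRST sets of the non-terminals involved (from the grammar, by fixed-point iteration):
  FIRST(T) = { 'a', 'd' }

To compute FIRST(T T a), process the symbols left to right:
Symbol T is a non-terminal. Add FIRST(T) \ {ε} = { 'a', 'd' }
T is not nullable (ε ∉ FIRST(T)), so stop here.
FIRST(T T a) = { 'a', 'd' }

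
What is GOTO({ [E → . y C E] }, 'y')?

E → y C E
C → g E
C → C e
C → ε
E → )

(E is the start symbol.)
{ [C → . C e], [C → . g E], [C → .], [E → y . C E] }

GOTO(I, 'y') = CLOSURE({ [A → αX.β] : [A → α.Xβ] ∈ I, X = 'y' })

Items with dot before 'y', with the dot advanced:
  [E → . y C E] → [E → y . C E]
Closure of the advanced items:
  [E → y . C E] has the dot before C: add [C → . g E], [C → . C e], [C → .]

GOTO = { [C → . C e], [C → . g E], [C → .], [E → y . C E] }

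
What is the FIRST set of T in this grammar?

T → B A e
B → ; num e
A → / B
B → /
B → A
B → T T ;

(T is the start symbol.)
{ '/', ';' }

To compute FIRST(T), examine every production with T on the left-hand side, reading each right-hand side left to right until a non-nullable symbol is reached.

FIRST sets of the other non-terminals involved (by the same procedure, iterated to a fixed point):
  FIRST(B) = { '/', ';' }

From T → B A e:
  - B is a non-terminal: add FIRST(B) \ {ε} = { '/', ';' }
    B is not nullable, so stop

Collecting: FIRST(T) = { '/', ';' }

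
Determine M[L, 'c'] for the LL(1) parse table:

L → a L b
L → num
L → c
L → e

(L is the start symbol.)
L → c

To find M[L, 'c'], we find productions for L where 'c' is in the predict set (PREDICT(N → α) = (FIRST(α) \ {ε}) ∪ (FOLLOW(N) if α ⇒* ε)).

L → a L b: PREDICT = { 'a' }
L → num: PREDICT = { 'num' }
L → c: PREDICT = { 'c' }
  'c' is in predict set, so this production goes in M[L, 'c']
L → e: PREDICT = { 'e' }

M[L, 'c'] = L → c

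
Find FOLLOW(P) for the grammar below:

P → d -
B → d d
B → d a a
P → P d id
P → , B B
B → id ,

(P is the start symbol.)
To compute FOLLOW(P), find every occurrence of P on a right-hand side N → α P β: add FIRST(β) \ {ε}, and if β is empty or nullable also add FOLLOW(N). Iterate to a fixed point.

P is the start symbol, so $ ∈ FOLLOW(P).
In P → P d id: P is followed by d id, add FIRST(d id) \ {ε} = { 'd' }

Taking the union: FOLLOW(P) = { $, 'd' }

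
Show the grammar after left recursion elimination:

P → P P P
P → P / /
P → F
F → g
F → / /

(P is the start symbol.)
P → F P'
P' → P P P'
P' → / / P'
P' → ε
F → g
F → / /

P is directly left-recursive. The standard transformation for
  A → A α₁ | ... | A α_m | β₁ | ... | β_n
is
  A  → β₁ A' | ... | β_n A'
  A' → α₁ A' | ... | α_m A' | ε

P → F becomes P → F P'
P → P P P becomes P' → P P P'
P → P / / becomes P' → / / P'
Add P' → ε

Productions for other non-terminals are unchanged:
  F → g
  F → / /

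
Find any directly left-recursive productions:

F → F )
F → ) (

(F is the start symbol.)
Yes, F is left-recursive

Direct left recursion occurs when N → N α for some non-terminal N (the right-hand side begins with the left-hand side itself).

F → F ): LEFT RECURSIVE (starts with F)
F → ) (: starts with ')'

The grammar has direct left recursion on: F.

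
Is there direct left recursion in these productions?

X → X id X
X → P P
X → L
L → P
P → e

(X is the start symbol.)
Yes, X is left-recursive

X → X id X: LEFT RECURSIVE (starts with X)
X → P P: starts with P
X → L: starts with L
L → P: starts with P
P → e: starts with e

The grammar has direct left recursion on: X.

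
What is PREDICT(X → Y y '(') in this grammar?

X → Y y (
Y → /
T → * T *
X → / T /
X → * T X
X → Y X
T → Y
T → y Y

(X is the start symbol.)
PREDICT(X → Y y '(') = (FIRST(RHS) \ {ε}) ∪ (FOLLOW(X) if ε ∈ FIRST(RHS), i.e. RHS ⇒* ε)
FIRST(Y) = { '/' }
FIRST(Y y '(') = { '/' }
ε ∉ FIRST(Y y '('), so FOLLOW(X) is not added.
PREDICT(X → Y y '(') = { '/' }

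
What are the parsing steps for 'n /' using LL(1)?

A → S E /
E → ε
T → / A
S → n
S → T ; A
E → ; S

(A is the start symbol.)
Stack is shown with the top on the left.

Stack    Input  Action
----------------------
A $      n / $  output A → S E /
S E / $  n / $  output S → n
n E / $  n / $  match 'n'
E / $    / $    output E → ε
/ $      / $    match '/'
$        $      accept

The string is accepted.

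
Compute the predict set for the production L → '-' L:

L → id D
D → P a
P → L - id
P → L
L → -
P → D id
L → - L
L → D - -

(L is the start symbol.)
PREDICT(L → '-' L) = (FIRST(RHS) \ {ε}) ∪ (FOLLOW(L) if ε ∈ FIRST(RHS), i.e. RHS ⇒* ε)
FIRST('-' L) = { '-' }
ε ∉ FIRST('-' L), so FOLLOW(L) is not added.
PREDICT(L → '-' L) = { '-' }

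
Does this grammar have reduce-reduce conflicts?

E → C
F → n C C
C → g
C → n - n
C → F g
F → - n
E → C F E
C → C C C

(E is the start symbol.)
Yes — I11: [C → n - n .] vs [F → - n .]; I16: [C → F g .] vs [C → g .]

Augment with E' → E and build the canonical LR(0) collection (I0 = CLOSURE({[E' → . E]}), then GOTO on every symbol after a dot until no new states appear). It has 18 states:
  I0: { [C → . C C C], [C → . F g], [C → . g], [C → . n - n], [E → . C F E], [E → . C], [E' → . E], [F → . - n], [F → . n C C] }  — shift
  I1: { [F → - . n] }  — shift
  I2: { [C → . C C C], [C → . F g], [C → . g], [C → . n - n], [C → C . C C], [E → C . F E], [E → C .], [F → . - n], [F → . n C C] }  — shift, reduce
  I3: { [E' → E .] }  — accept
  I4: { [C → F . g] }  — shift
  I5: { [C → g .] }  — reduce
  I6: { [C → . C C C], [C → . F g], [C → . g], [C → . n - n], [C → n . - n], [F → . - n], [F → . n C C], [F → n . C C] }  — shift
  I7: { [C → n - . n], [F → - . n] }  — shift
  I8: { [C → . C C C], [C → . F g], [C → . g], [C → . n - n], [C → C . C C], [F → . - n], [F → . n C C], [F → n C . C] }  — shift
  I9: { [C → . C C C], [C → . F g], [C → . g], [C → . n - n], [C → C . C C], [C → C C . C], [F → . - n], [F → . n C C], [F → n C C .] }  — shift, reduce
  I10: { [C → . C C C], [C → . F g], [C → . g], [C → . n - n], [C → C . C C], [C → C C . C], [C → C C C .], [F → . - n], [F → . n C C] }  — shift, reduce
  I11: { [C → n - n .], [F → - n .] }  — 2 reduces
  I12: { [C → F g .] }  — reduce
  I13: { [C → . C C C], [C → . F g], [C → . g], [C → . n - n], [C → C . C C], [C → C C . C], [F → . - n], [F → . n C C] }  — shift
  I14: { [C → . C C C], [C → . F g], [C → . g], [C → . n - n], [C → F . g], [E → . C F E], [E → . C], [E → C F . E], [F → . - n], [F → . n C C] }  — shift
  I15: { [E → C F E .] }  — reduce
  I16: { [C → F g .], [C → g .] }  — 2 reduces
  I17: { [F → - n .] }  — reduce

I11 contains complete items [C → n - n .], [F → - n .] — reduce-reduce conflict.
I16 contains complete items [C → F g .], [C → g .] — reduce-reduce conflict.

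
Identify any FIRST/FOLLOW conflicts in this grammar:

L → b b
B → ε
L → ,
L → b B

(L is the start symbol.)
No FIRST/FOLLOW conflicts.

A FIRST/FOLLOW conflict occurs when a non-terminal N has a nullable alternative N → β (β ⇒* ε) and another alternative N → α with FIRST(α) ∩ FOLLOW(N) ≠ ∅: on such a lookahead the parser cannot decide between expanding α and letting N vanish via β.

Nullable non-terminals: B.
B has a nullable alternative but only one production, so nothing to check.

L has no nullable alternative, so no FIRST/FOLLOW check is needed there.

No FIRST/FOLLOW conflicts found.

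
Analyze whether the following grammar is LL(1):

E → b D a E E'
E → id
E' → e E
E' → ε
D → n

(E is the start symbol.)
Relevant sets:
  FOLLOW(E') = { $, 'e' }

For E:
  PREDICT(E → b D a E E') = { 'b' }
  PREDICT(E → id) = { 'id' }
For E':
  PREDICT(E' → e E) = { 'e' }
  PREDICT(E' → ε) = { $, 'e' }
D has a single production, so nothing to check there.

Conflict found: Predict set conflict for E': { 'e' }
The grammar is NOT LL(1).

Answer: No. Predict set conflict for E': { 'e' }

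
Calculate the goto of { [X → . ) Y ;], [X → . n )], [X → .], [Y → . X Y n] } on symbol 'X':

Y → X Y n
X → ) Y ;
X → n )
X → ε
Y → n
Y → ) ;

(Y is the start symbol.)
{ [X → . ) Y ;], [X → . n )], [X → .], [Y → . ) ;], [Y → . X Y n], [Y → . n], [Y → X . Y n] }

GOTO(I, 'X') = CLOSURE({ [A → αX.β] : [A → α.Xβ] ∈ I, X = 'X' })

Items with dot before 'X', with the dot advanced:
  [Y → . X Y n] → [Y → X . Y n]
Closure of the advanced items:
  [Y → X . Y n] has the dot before Y: add [Y → . X Y n], [Y → . n], [Y → . ) ;]
  [Y → . X Y n] has the dot before X: add [X → . ) Y ;], [X → . n )], [X → .]

GOTO = { [X → . ) Y ;], [X → . n )], [X → .], [Y → . ) ;], [Y → . X Y n], [Y → . n], [Y → X . Y n] }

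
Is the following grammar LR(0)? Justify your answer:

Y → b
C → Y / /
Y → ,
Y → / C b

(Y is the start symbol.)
Yes, the grammar is LR(0)

A grammar is LR(0) if no state in the canonical LR(0) collection has:
  - both a shift item (dot before a terminal) and a complete item (shift-reduce conflict), or
  - two or more complete items (reduce-reduce conflict; the accept item [Y' → Y .] counts as a complete item here).

Augment with Y' → Y and build the canonical LR(0) collection (I0 = CLOSURE({[Y' → . Y]}), then GOTO on every symbol after a dot until no new states appear). It has 10 states:
  I0: { [Y → . ,], [Y → . / C b], [Y → . b], [Y' → . Y] }  — shift
  I1: { [Y → , .] }  — reduce
  I2: { [C → . Y / /], [Y → . ,], [Y → . / C b], [Y → . b], [Y → / . C b] }  — shift
  I3: { [Y' → Y .] }  — accept
  I4: { [Y → b .] }  — reduce
  I5: { [Y → / C . b] }  — shift
  I6: { [C → Y . / /] }  — shift
  I7: { [C → Y / . /] }  — shift
  I8: { [C → Y / / .] }  — reduce
  I9: { [Y → / C b .] }  — reduce

Every state is either a pure shift/goto state or contains exactly one complete item and nothing to shift — no conflicts. The grammar is LR(0).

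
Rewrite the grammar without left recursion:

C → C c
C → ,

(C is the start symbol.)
C is directly left-recursive. The standard transformation for
  A → A α₁ | ... | A α_m | β₁ | ... | β_n
is
  A  → β₁ A' | ... | β_n A'
  A' → α₁ A' | ... | α_m A' | ε

C → , becomes C → , C'
C → C c becomes C' → c C'
Add C' → ε

Resulting grammar:
C → , C'
C' → c C'
C' → ε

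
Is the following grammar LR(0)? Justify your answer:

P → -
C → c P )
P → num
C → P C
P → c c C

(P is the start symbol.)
A grammar is LR(0) if no state in the canonical LR(0) collection has:
  - both a shift item (dot before a terminal) and a complete item (shift-reduce conflict), or
  - two or more complete items (reduce-reduce conflict; the accept item [P' → P .] counts as a complete item here).

Augment with P' → P and build the canonical LR(0) collection (I0 = CLOSURE({[P' → . P]}), then GOTO on every symbol after a dot until no new states appear). It has 15 states:
  I0: { [P → . -], [P → . c c C], [P → . num], [P' → . P] }  — shift
  I1: { [P → - .] }  — reduce
  I2: { [P' → P .] }  — accept
  I3: { [P → c . c C] }  — shift
  I4: { [P → num .] }  — reduce
  I5: { [C → . P C], [C → . c P )], [P → . -], [P → . c c C], [P → . num], [P → c c . C] }  — shift
  I6: { [P → c c C .] }  — reduce
  I7: { [C → . P C], [C → . c P )], [C → P . C], [P → . -], [P → . c c C], [P → . num] }  — shift
  I8: { [C → c . P )], [P → . -], [P → . c c C], [P → . num], [P → c . c C] }  — shift
  I9: { [C → c P . )] }  — shift
  I10: { [C → . P C], [C → . c P )], [P → . -], [P → . c c C], [P → . num], [P → c . c C], [P → c c . C] }  — shift
  I11: { [C → . P C], [C → . c P )], [C → c . P )], [P → . -], [P → . c c C], [P → . num], [P → c . c C], [P → c c . C] }  — shift
  I12: { [C → . P C], [C → . c P )], [C → P . C], [C → c P . )], [P → . -], [P → . c c C], [P → . num] }  — shift
  I13: { [C → c P ) .] }  — reduce
  I14: { [C → P C .] }  — reduce

Every state is either a pure shift/goto state or contains exactly one complete item and nothing to shift — no conflicts. The grammar is LR(0).

Answer: Yes, the grammar is LR(0)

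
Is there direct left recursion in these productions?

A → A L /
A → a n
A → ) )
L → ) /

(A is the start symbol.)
Yes, A is left-recursive

Direct left recursion occurs when N → N α for some non-terminal N (the right-hand side begins with the left-hand side itself).

A → A L /: LEFT RECURSIVE (starts with A)
A → a n: starts with a
A → ) ): starts with ')'
L → ) /: starts with ')'

The grammar has direct left recursion on: A.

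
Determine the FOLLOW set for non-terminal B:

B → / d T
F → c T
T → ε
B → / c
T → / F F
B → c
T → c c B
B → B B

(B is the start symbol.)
To compute FOLLOW(B), find every occurrence of B on a right-hand side N → α B β: add FIRST(β) \ {ε}, and if β is empty or nullable also add FOLLOW(N). Iterate to a fixed point.

B is the start symbol, so $ ∈ FOLLOW(B).
In T → c c B: B is at the end, add FOLLOW(T)
In B → B B: B is followed by B, add FIRST(B) \ {ε} = { '/', 'c' }
In B → B B: B is at the end; this adds FOLLOW(B) to itself — nothing new

The FOLLOW sets referred to above (computed the same way, to a fixed point):
  FOLLOW(T) = { $, '/', 'c' }

Taking the union: FOLLOW(B) = { $, '/', 'c' }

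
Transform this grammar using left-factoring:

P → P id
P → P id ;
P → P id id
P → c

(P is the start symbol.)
P → P id P'
P' → ε
P' → ;
P' → id
P → c

Left-factoring transforms A → αβ₁ | αβ₂ into A → αA' and A' → β₁ | β₂
(α is the longest common prefix among the alternatives). Repeat until
no nonterminal has two alternatives with a common prefix.

Round 1: P has alternatives sharing prefix 'P id'. Introduce P': P → P id P'
  Add: P' → ε
  Add: P' → ;
  Add: P' → id

No remaining common prefixes — done.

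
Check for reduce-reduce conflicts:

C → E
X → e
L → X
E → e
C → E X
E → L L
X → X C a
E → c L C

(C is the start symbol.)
A reduce-reduce conflict occurs when an LR(0) state has two complete items [A → α .] and [B → β .] — both call for a reduction, and with no lookahead the parser cannot choose between them.

Augment with C' → C and build the canonical LR(0) collection (I0 = CLOSURE({[C' → . C]}), then GOTO on every symbol after a dot until no new states appear). It has 14 states:
  I0: { [C → . E X], [C → . E], [C' → . C], [E → . L L], [E → . c L C], [E → . e], [L → . X], [X → . X C a], [X → . e] }  — shift
  I1: { [C' → C .] }  — accept
  I2: { [C → E . X], [C → E .], [X → . X C a], [X → . e] }  — shift, reduce
  I3: { [E → L . L], [L → . X], [X → . X C a], [X → . e] }  — shift
  I4: { [C → . E X], [C → . E], [E → . L L], [E → . c L C], [E → . e], [L → . X], [L → X .], [X → . X C a], [X → . e], [X → X . C a] }  — shift, reduce
  I5: { [E → c . L C], [L → . X], [X → . X C a], [X → . e] }  — shift
  I6: { [E → e .], [X → e .] }  — 2 reduces
  I7: { [C → . E X], [C → . E], [E → . L L], [E → . c L C], [E → . e], [E → c L . C], [L → . X], [X → . X C a], [X → . e] }  — shift
  I8: { [X → e .] }  — reduce
  I9: { [E → c L C .] }  — reduce
  I10: { [X → X C . a] }  — shift
  I11: { [X → X C a .] }  — reduce
  I12: { [E → L L .] }  — reduce
  I13: { [C → . E X], [C → . E], [C → E X .], [E → . L L], [E → . c L C], [E → . e], [L → . X], [X → . X C a], [X → . e], [X → X . C a] }  — shift, reduce

I6 contains complete items [E → e .], [X → e .] — reduce-reduce conflict.

Answer: Yes — I6: [E → e .] vs [X → e .]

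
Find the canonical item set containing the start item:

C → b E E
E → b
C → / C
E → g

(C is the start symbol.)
{ [C → . / C], [C → . b E E], [C' → . C] }

First, augment the grammar with C' → C
I₀ = CLOSURE({ [C' → . C] }):
  [C' → . C] has the dot before C: add [C → . b E E], [C → . / C]
No further items can be added.

I₀ = { [C → . / C], [C → . b E E], [C' → . C] }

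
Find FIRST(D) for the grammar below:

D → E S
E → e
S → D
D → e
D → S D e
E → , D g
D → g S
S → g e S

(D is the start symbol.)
{ ',', 'e', 'g' }

To compute FIRST(D), examine every production with D on the left-hand side, reading each right-hand side left to right until a non-nullable symbol is reached.

FIRST sets of the other non-terminals involved (by the same procedure, iterated to a fixed point):
  FIRST(E) = { ',', 'e' }
  FIRST(S) = { ',', 'e', 'g' }

From D → E S:
  - E is a non-terminal: add FIRST(E) \ {ε} = { ',', 'e' }
    E is not nullable, so stop
From D → e:
  - e is a terminal: add 'e' and stop
From D → S D e:
  - S is a non-terminal: add FIRST(S) \ {ε} = { ',', 'e', 'g' }
    S is not nullable, so stop
From D → g S:
  - g is a terminal: add 'g' and stop

Collecting: FIRST(D) = { ',', 'e', 'g' }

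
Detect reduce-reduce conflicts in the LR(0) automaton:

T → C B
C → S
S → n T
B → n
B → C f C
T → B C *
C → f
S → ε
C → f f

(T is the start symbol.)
Augment with T' → T and build the canonical LR(0) collection (I0 = CLOSURE({[T' → . T]}), then GOTO on every symbol after a dot until no new states appear). It has 18 states:
  I0: { [B → . C f C], [B → . n], [C → . S], [C → . f f], [C → . f], [S → . n T], [S → .], [T → . B C *], [T → . C B], [T' → . T] }  — shift, reduce
  I1: { [C → . S], [C → . f f], [C → . f], [S → . n T], [S → .], [T → B . C *] }  — shift, reduce
  I2: { [B → . C f C], [B → . n], [B → C . f C], [C → . S], [C → . f f], [C → . f], [S → . n T], [S → .], [T → C . B] }  — shift, reduce
  I3: { [C → S .] }  — reduce
  I4: { [T' → T .] }  — accept
  I5: { [C → f . f], [C → f .] }  — shift, reduce
  I6: { [B → . C f C], [B → . n], [B → n .], [C → . S], [C → . f f], [C → . f], [S → . n T], [S → .], [S → n . T], [T → . B C *], [T → . C B] }  — shift, 2 reduces
  I7: { [S → n T .] }  — reduce
  I8: { [C → f f .] }  — reduce
  I9: { [T → C B .] }  — reduce
  I10: { [B → C . f C] }  — shift
  I11: { [B → C f . C], [C → . S], [C → . f f], [C → . f], [C → f . f], [C → f .], [S → . n T], [S → .] }  — shift, 2 reduces
  I12: { [B → C f C .] }  — reduce
  I13: { [C → f . f], [C → f .], [C → f f .] }  — shift, 2 reduces
  I14: { [B → . C f C], [B → . n], [C → . S], [C → . f f], [C → . f], [S → . n T], [S → .], [S → n . T], [T → . B C *], [T → . C B] }  — shift, reduce
  I15: { [B → C f . C], [C → . S], [C → . f f], [C → . f], [S → . n T], [S → .] }  — shift, reduce
  I16: { [T → B C . *] }  — shift
  I17: { [T → B C * .] }  — reduce

I6 contains complete items [B → n .], [S → .] — reduce-reduce conflict.
I11 contains complete items [C → f .], [S → .] — reduce-reduce conflict.
I13 contains complete items [C → f .], [C → f f .] — reduce-reduce conflict.

Answer: Yes — I6: [B → n .] vs [S → .]; I11: [C → f .] vs [S → .]; I13: [C → f .] vs [C → f f .]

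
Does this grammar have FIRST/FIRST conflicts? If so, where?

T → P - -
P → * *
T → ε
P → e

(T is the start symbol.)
A FIRST/FIRST conflict occurs when two productions N → α and N → β for the same non-terminal have FIRST(α) ∩ FIRST(β) ≠ ∅ (with ε ∈ FIRST of a nullable right-hand side, so two nullable alternatives also conflict).

FIRST sets of the non-terminals at (or reachable through a nullable prefix from) the front of some alternative:
  FIRST(P) = { '*', 'e' }

Productions for T:
  T → P - -: FIRST = { '*', 'e' }
  T → ε: FIRST = { ε }
Productions for P:
  P → * *: FIRST = { '*' }
  P → e: FIRST = { 'e' }

All alternatives of each non-terminal have pairwise disjoint FIRST sets.

Answer: No FIRST/FIRST conflicts.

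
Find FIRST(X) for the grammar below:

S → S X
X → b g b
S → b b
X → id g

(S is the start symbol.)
{ 'b', 'id' }

To compute FIRST(X), examine every production with X on the left-hand side, reading each right-hand side left to right until a non-nullable symbol is reached.

From X → b g b:
  - b is a terminal: add 'b' and stop
From X → id g:
  - id is a terminal: add 'id' and stop

Collecting: FIRST(X) = { 'b', 'id' }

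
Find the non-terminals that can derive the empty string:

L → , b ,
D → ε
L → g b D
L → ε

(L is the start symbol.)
{ 'D', 'L' }

A non-terminal is nullable if it can derive ε (the empty string): either it has an ε-production, or it has a production whose right-hand side consists entirely of nullable non-terminals.

ε-productions: D → ε, L → ε
So D, L are immediately nullable.
Every non-terminal is now nullable.
Nullable = { 'D', 'L' }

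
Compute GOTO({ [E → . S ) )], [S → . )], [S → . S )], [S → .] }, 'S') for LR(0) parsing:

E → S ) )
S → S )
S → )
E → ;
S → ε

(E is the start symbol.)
GOTO(I, 'S') = CLOSURE({ [A → αX.β] : [A → α.Xβ] ∈ I, X = 'S' })

Items with dot before 'S', with the dot advanced:
  [E → . S ) )] → [E → S . ) )]
  [S → . S )] → [S → S . )]
Closure adds nothing (no advanced item has the dot before a non-terminal).

GOTO = { [E → S . ) )], [S → S . )] }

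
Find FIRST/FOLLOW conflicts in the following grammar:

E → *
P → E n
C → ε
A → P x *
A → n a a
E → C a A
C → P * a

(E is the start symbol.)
A FIRST/FOLLOW conflict occurs when a non-terminal N has a nullable alternative N → β (β ⇒* ε) and another alternative N → α with FIRST(α) ∩ FOLLOW(N) ≠ ∅: on such a lookahead the parser cannot decide between expanding α and letting N vanish via β.

Nullable non-terminals: C.
FIRST sets used below: FIRST(P) = { '*', 'a' }

C: nullable alternative(s) C → ε; FOLLOW(C) = { 'a' }
  C → ε: FIRST \ {ε} = { } — this is the only nullable alternative, skip
  C → P * a: FIRST \ {ε} = { '*', 'a' } — overlaps FOLLOW(C) on { 'a' }: CONFLICT

A, E, P have no nullable alternative, so no FIRST/FOLLOW check is needed there.

So the grammar has 1 FIRST/FOLLOW conflict (marked CONFLICT above).

Answer: Yes. C → P '*' a with FOLLOW(C) on { 'a' }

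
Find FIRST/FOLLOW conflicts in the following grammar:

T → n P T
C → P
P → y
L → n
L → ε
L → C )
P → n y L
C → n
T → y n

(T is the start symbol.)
Yes. L → n with FOLLOW(L) on { 'n' }; L → C ')' with FOLLOW(L) on { 'n', 'y' }

Nullable non-terminals: L.
FIRST sets used below: FIRST(C) = { 'n', 'y' }

L: nullable alternative(s) L → ε; FOLLOW(L) = { ')', 'n', 'y' }
  L → n: FIRST \ {ε} = { 'n' } — overlaps FOLLOW(L) on { 'n' }: CONFLICT
  L → ε: FIRST \ {ε} = { } — this is the only nullable alternative, skip
  L → C ): FIRST \ {ε} = { 'n', 'y' } — overlaps FOLLOW(L) on { 'n', 'y' }: CONFLICT

C, P, T have no nullable alternative, so no FIRST/FOLLOW check is needed there.

So the grammar has 2 FIRST/FOLLOW conflicts (marked CONFLICT above).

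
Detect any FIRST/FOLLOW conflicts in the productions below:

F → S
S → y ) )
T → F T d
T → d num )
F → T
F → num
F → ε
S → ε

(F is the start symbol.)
Nullable non-terminals: F, S.
FIRST sets used below: FIRST(S) = { 'y', ε }, FIRST(T) = { 'd', 'num', 'y' }

F: nullable alternative(s) F → S, F → ε; FOLLOW(F) = { $, 'd', 'num', 'y' }
  F → S: FIRST \ {ε} = { 'y' } — overlaps FOLLOW(F) on { 'y' }: CONFLICT
  F → T: FIRST \ {ε} = { 'd', 'num', 'y' } — overlaps FOLLOW(F) on { 'd', 'num', 'y' }: CONFLICT
  F → num: FIRST \ {ε} = { 'num' } — overlaps FOLLOW(F) on { 'num' }: CONFLICT
  F → ε: FIRST \ {ε} = { } — disjoint from FOLLOW(F)

S: nullable alternative(s) S → ε; FOLLOW(S) = { $, 'd', 'num', 'y' }
  S → y ) ): FIRST \ {ε} = { 'y' } — overlaps FOLLOW(S) on { 'y' }: CONFLICT
  S → ε: FIRST \ {ε} = { } — this is the only nullable alternative, skip

T has no nullable alternative, so no FIRST/FOLLOW check is needed there.

So the grammar has 4 FIRST/FOLLOW conflicts (marked CONFLICT above).

Answer: Yes. F → S with FOLLOW(F) on { 'y' }; F → T with FOLLOW(F) on { 'd', 'num', 'y' }; F → num with FOLLOW(F) on { 'num' }; S → y ')' ')' with FOLLOW(S) on { 'y' }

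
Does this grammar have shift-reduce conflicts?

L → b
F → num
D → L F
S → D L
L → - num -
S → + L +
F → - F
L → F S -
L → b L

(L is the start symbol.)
Yes — I4: [L → b .] vs [F → . - F]; I18: [F → num .] vs [L → - num . -]

A shift-reduce conflict occurs when an LR(0) state has both:
  - a complete (reduce) item [A → α .] (dot at the end), and
  - a shift item [B → β . c γ] (dot before a terminal).

Augment with L' → L and build the canonical LR(0) collection (I0 = CLOSURE({[L' → . L]}), then GOTO on every symbol after a dot until no new states appear). It has 20 states:
  I0: { [F → . - F], [F → . num], [L → . - num -], [L → . F S -], [L → . b L], [L → . b], [L' → . L] }  — shift
  I1: { [F → - . F], [F → . - F], [F → . num], [L → - . num -] }  — shift
  I2: { [D → . L F], [F → . - F], [F → . num], [L → . - num -], [L → . F S -], [L → . b L], [L → . b], [L → F . S -], [S → . + L +], [S → . D L] }  — shift
  I3: { [L' → L .] }  — accept
  I4: { [F → . - F], [F → . num], [L → . - num -], [L → . F S -], [L → . b L], [L → . b], [L → b . L], [L → b .] }  — shift, reduce
  I5: { [F → num .] }  — reduce
  I6: { [L → b L .] }  — reduce
  I7: { [F → . - F], [F → . num], [L → . - num -], [L → . F S -], [L → . b L], [L → . b], [S → + . L +] }  — shift
  I8: { [F → . - F], [F → . num], [L → . - num -], [L → . F S -], [L → . b L], [L → . b], [S → D . L] }  — shift
  I9: { [D → L . F], [F → . - F], [F → . num] }  — shift
  I10: { [L → F S . -] }  — shift
  I11: { [L → F S - .] }  — reduce
  I12: { [F → - . F], [F → . - F], [F → . num] }  — shift
  I13: { [D → L F .] }  — reduce
  I14: { [F → - F .] }  — reduce
  I15: { [S → D L .] }  — reduce
  I16: { [S → + L . +] }  — shift
  I17: { [S → + L + .] }  — reduce
  I18: { [F → num .], [L → - num . -] }  — shift, reduce
  I19: { [L → - num - .] }  — reduce

I4 contains reduce item [L → b .] and shift items [F → . - F], [F → . num], [L → . - num -], [L → . b], [L → . b L] — shift-reduce conflict.
I18 contains reduce item [F → num .] and shift item [L → - num . -] — shift-reduce conflict.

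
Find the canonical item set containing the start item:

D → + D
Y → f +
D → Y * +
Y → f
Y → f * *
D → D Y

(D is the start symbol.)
First, augment the grammar with D' → D
I₀ = CLOSURE({ [D' → . D] }):
  [D' → . D] has the dot before D: add [D → . + D], [D → . Y * +], [D → . D Y]
  [D → . Y * +] has the dot before Y: add [Y → . f +], [Y → . f], [Y → . f * *]
No further items can be added.

I₀ = { [D → . + D], [D → . D Y], [D → . Y * +], [D' → . D], [Y → . f * *], [Y → . f +], [Y → . f] }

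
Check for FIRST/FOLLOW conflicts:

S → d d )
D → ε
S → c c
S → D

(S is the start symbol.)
Nullable non-terminals: D, S.
FIRST sets used below: FIRST(D) = { ε }
D has a nullable alternative but only one production, so nothing to check.

S: nullable alternative(s) S → D; FOLLOW(S) = { $ }
  S → d d ): FIRST \ {ε} = { 'd' } — disjoint from FOLLOW(S)
  S → c c: FIRST \ {ε} = { 'c' } — disjoint from FOLLOW(S)
  S → D: FIRST \ {ε} = { } — this is the only nullable alternative, skip

No FIRST/FOLLOW conflicts found.

Answer: No FIRST/FOLLOW conflicts.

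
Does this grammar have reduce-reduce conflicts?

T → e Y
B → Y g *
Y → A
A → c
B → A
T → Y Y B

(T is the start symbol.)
Augment with T' → T and build the canonical LR(0) collection (I0 = CLOSURE({[T' → . T]}), then GOTO on every symbol after a dot until no new states appear). It has 13 states:
  I0: { [A → . c], [T → . Y Y B], [T → . e Y], [T' → . T], [Y → . A] }  — shift
  I1: { [Y → A .] }  — reduce
  I2: { [T' → T .] }  — accept
  I3: { [A → . c], [T → Y . Y B], [Y → . A] }  — shift
  I4: { [A → c .] }  — reduce
  I5: { [A → . c], [T → e . Y], [Y → . A] }  — shift
  I6: { [T → e Y .] }  — reduce
  I7: { [A → . c], [B → . A], [B → . Y g *], [T → Y Y . B], [Y → . A] }  — shift
  I8: { [B → A .], [Y → A .] }  — 2 reduces
  I9: { [T → Y Y B .] }  — reduce
  I10: { [B → Y . g *] }  — shift
  I11: { [B → Y g . *] }  — shift
  I12: { [B → Y g * .] }  — reduce

I8 contains complete items [B → A .], [Y → A .] — reduce-reduce conflict.

Answer: Yes — I8: [B → A .] vs [Y → A .]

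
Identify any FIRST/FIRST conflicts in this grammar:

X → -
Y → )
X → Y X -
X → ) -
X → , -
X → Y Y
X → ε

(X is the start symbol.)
Yes. X → Y X '-' / X → ')' '-' on { ')' }; X → Y X '-' / X → Y Y on { ')' }; X → ')' '-' / X → Y Y on { ')' }

FIRST sets of the non-terminals at (or reachable through a nullable prefix from) the front of some alternative:
  FIRST(Y) = { ')' }

Productions for X:
  X → -: FIRST = { '-' }
  X → Y X -: FIRST = { ')' }
  X → ) -: FIRST = { ')' }
  X → , -: FIRST = { ',' }
  X → Y Y: FIRST = { ')' }
  X → ε: FIRST = { ε }
Y has only one production, so no FIRST/FIRST conflict is possible there.

Conflict for X: X → Y X - and X → ) -
  Overlap: { ')' }
Conflict for X: X → Y X - and X → Y Y
  Overlap: { ')' }
Conflict for X: X → ) - and X → Y Y
  Overlap: { ')' }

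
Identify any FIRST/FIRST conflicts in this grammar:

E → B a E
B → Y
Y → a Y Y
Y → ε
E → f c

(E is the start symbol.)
FIRST sets of the non-terminals at (or reachable through a nullable prefix from) the front of some alternative:
  FIRST(B) = { 'a', ε }

Productions for E:
  E → B a E: FIRST = { 'a' }
  E → f c: FIRST = { 'f' }
Productions for Y:
  Y → a Y Y: FIRST = { 'a' }
  Y → ε: FIRST = { ε }
B has only one production, so no FIRST/FIRST conflict is possible there.

All alternatives of each non-terminal have pairwise disjoint FIRST sets.

Answer: No FIRST/FIRST conflicts.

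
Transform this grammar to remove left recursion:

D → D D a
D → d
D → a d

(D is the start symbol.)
D → d D'
D → a d D'
D' → D a D'
D' → ε

D is directly left-recursive. The standard transformation for
  A → A α₁ | ... | A α_m | β₁ | ... | β_n
is
  A  → β₁ A' | ... | β_n A'
  A' → α₁ A' | ... | α_m A' | ε

D → d becomes D → d D'
D → a d becomes D → a d D'
D → D D a becomes D' → D a D'
Add D' → ε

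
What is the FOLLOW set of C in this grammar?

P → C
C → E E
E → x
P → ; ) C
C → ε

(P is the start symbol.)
In P → C: C is at the end, add FOLLOW(P)
In P → ; ) C: C is at the end, add FOLLOW(P)

The FOLLOW sets referred to above (computed the same way, to a fixed point):
  FOLLOW(P) = { $ }

Taking the union: FOLLOW(C) = { $ }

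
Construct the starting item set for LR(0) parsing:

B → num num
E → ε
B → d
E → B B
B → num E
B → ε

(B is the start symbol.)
{ [B → . d], [B → . num E], [B → . num num], [B → .], [B' → . B] }

First, augment the grammar with B' → B
I₀ = CLOSURE({ [B' → . B] }):
  [B' → . B] has the dot before B: add [B → . num num], [B → . d], [B → . num E], [B → .]
No further items can be added.

I₀ = { [B → . d], [B → . num E], [B → . num num], [B → .], [B' → . B] }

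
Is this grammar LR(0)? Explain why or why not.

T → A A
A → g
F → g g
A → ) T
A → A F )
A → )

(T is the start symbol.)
No. Shift-reduce conflict between [A → ) .] and [A → . )]

A grammar is LR(0) if no state in the canonical LR(0) collection has:
  - both a shift item (dot before a terminal) and a complete item (shift-reduce conflict), or
  - two or more complete items (reduce-reduce conflict; the accept item [T' → T .] counts as a complete item here).

Augment with T' → T and build the canonical LR(0) collection (I0 = CLOSURE({[T' → . T]}), then GOTO on every symbol after a dot until no new states appear). It has 12 states:
  I0: { [A → . ) T], [A → . )], [A → . A F )], [A → . g], [T → . A A], [T' → . T] }  — shift
  I1: { [A → ) . T], [A → ) .], [A → . ) T], [A → . )], [A → . A F )], [A → . g], [T → . A A] }  — shift, reduce
  I2: { [A → . ) T], [A → . )], [A → . A F )], [A → . g], [A → A . F )], [F → . g g], [T → A . A] }  — shift
  I3: { [T' → T .] }  — accept
  I4: { [A → g .] }  — reduce
  I5: { [A → A . F )], [F → . g g], [T → A A .] }  — shift, reduce
  I6: { [A → A F . )] }  — shift
  I7: { [A → g .], [F → g . g] }  — shift, reduce
  I8: { [F → g g .] }  — reduce
  I9: { [A → A F ) .] }  — reduce
  I10: { [F → g . g] }  — shift
  I11: { [A → ) T .] }  — reduce

Conflict in state I1:
  Shift-reduce conflict between [A → ) .] and [A → . )]
So the grammar is NOT LR(0).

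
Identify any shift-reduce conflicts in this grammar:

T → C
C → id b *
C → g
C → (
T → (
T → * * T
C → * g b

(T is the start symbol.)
No shift-reduce conflicts

Augment with T' → T and build the canonical LR(0) collection (I0 = CLOSURE({[T' → . T]}), then GOTO on every symbol after a dot until no new states appear). It has 13 states:
  I0: { [C → . (], [C → . * g b], [C → . g], [C → . id b *], [T → . (], [T → . * * T], [T → . C], [T' → . T] }  — shift
  I1: { [C → ( .], [T → ( .] }  — 2 reduces
  I2: { [C → * . g b], [T → * . * T] }  — shift
  I3: { [T → C .] }  — reduce
  I4: { [T' → T .] }  — accept
  I5: { [C → g .] }  — reduce
  I6: { [C → id . b *] }  — shift
  I7: { [C → id b . *] }  — shift
  I8: { [C → id b * .] }  — reduce
  I9: { [C → . (], [C → . * g b], [C → . g], [C → . id b *], [T → * * . T], [T → . (], [T → . * * T], [T → . C] }  — shift
  I10: { [C → * g . b] }  — shift
  I11: { [C → * g b .] }  — reduce
  I12: { [T → * * T .] }  — reduce

No state contains both a complete item and a shift item.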